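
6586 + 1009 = 7595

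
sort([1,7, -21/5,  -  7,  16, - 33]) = [  -  33, - 7, - 21/5, 1, 7,16 ]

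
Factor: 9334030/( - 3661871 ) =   -  2^1*5^1 * 933403^1*3661871^(-1 )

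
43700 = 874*50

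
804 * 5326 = 4282104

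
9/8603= 9/8603 =0.00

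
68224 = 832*82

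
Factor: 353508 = 2^2 * 3^1*89^1*331^1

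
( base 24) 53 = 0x7B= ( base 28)4B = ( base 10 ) 123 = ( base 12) A3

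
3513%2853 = 660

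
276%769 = 276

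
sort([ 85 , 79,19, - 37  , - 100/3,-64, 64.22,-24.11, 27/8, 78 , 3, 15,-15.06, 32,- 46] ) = [- 64, - 46, - 37,  -  100/3, - 24.11, - 15.06, 3, 27/8, 15 , 19,32, 64.22 , 78, 79, 85]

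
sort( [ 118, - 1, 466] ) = [ - 1, 118,  466]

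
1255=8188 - 6933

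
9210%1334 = 1206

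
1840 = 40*46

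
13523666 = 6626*2041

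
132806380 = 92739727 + 40066653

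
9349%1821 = 244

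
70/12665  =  14/2533=0.01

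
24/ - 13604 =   -  6/3401 = - 0.00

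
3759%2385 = 1374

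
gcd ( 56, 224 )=56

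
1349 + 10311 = 11660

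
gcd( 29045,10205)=785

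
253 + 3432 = 3685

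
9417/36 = 261  +  7/12= 261.58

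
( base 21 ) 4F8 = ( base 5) 31322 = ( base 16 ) 827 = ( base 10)2087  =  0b100000100111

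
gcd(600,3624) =24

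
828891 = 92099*9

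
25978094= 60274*431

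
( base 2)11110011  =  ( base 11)201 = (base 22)b1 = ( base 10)243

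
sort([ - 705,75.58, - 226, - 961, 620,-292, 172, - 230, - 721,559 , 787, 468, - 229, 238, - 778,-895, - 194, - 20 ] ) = [-961, - 895, - 778, - 721,-705, - 292 , - 230, - 229 , - 226, - 194, - 20, 75.58 , 172, 238, 468,559,620, 787]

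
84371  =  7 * 12053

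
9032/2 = 4516 = 4516.00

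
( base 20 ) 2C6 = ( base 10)1046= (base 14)54a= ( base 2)10000010110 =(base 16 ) 416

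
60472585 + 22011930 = 82484515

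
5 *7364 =36820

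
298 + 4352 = 4650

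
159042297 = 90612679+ 68429618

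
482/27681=482/27681 = 0.02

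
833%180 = 113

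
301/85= 3 + 46/85=3.54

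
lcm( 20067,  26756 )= 80268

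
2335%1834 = 501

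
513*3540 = 1816020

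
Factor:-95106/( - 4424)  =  47553/2212 = 2^( - 2) *3^1*7^( - 1)*11^2 *79^( - 1)*131^1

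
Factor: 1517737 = 13^1*313^1*373^1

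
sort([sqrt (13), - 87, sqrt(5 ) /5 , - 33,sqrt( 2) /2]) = [ - 87, - 33, sqrt ( 5)/5, sqrt( 2)/2,  sqrt( 13 )]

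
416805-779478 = - 362673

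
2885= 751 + 2134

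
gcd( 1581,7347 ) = 93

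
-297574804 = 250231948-547806752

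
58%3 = 1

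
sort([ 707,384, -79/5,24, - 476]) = [ - 476 , - 79/5, 24, 384, 707 ]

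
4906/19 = 4906/19 = 258.21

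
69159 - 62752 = 6407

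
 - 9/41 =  - 9/41 =- 0.22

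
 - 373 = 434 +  - 807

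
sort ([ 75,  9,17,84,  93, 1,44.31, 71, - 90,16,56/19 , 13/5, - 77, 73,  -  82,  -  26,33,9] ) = [ - 90, -82, - 77, -26,1,13/5,  56/19,9,9, 16,17, 33,44.31,71,73,75,84,  93]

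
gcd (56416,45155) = 1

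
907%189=151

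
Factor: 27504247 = 27504247^1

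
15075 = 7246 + 7829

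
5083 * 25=127075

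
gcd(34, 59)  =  1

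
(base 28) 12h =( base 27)14K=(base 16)359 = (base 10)857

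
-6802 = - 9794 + 2992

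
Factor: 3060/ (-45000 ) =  - 2^( - 1)*  5^( - 3 )*17^1 = - 17/250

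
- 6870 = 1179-8049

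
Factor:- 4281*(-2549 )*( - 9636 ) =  - 2^2*3^2*11^1*73^1*1427^1*2549^1 = - 105150624084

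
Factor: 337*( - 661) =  - 222757 = - 337^1*661^1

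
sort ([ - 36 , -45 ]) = [ - 45,-36] 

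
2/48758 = 1/24379= 0.00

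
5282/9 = 586  +  8/9=586.89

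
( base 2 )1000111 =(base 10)71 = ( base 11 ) 65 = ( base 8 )107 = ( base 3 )2122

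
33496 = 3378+30118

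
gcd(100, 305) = 5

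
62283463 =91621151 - 29337688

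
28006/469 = 418/7 = 59.71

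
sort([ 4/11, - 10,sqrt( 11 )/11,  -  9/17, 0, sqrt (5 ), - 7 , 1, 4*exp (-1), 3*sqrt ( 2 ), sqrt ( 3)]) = [  -  10, - 7,-9/17,0 , sqrt(11)/11,  4/11 , 1, 4 * exp( -1 ), sqrt(3), sqrt( 5),3*sqrt( 2) ]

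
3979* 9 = 35811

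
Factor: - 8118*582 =  -  4724676 = - 2^2*3^3*11^1*41^1 * 97^1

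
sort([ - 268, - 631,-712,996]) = [ - 712 , - 631, - 268, 996]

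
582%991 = 582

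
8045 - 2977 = 5068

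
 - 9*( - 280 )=2520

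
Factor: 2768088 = 2^3*3^1*115337^1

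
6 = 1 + 5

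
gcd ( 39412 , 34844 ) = 4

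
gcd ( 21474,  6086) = 2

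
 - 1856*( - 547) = 1015232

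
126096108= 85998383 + 40097725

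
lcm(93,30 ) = 930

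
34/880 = 17/440 = 0.04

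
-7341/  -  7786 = 7341/7786=0.94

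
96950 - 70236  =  26714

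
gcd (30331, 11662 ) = 49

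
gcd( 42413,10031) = 7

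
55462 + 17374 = 72836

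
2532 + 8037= 10569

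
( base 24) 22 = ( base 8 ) 62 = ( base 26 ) 1O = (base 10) 50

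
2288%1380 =908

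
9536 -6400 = 3136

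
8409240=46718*180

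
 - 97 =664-761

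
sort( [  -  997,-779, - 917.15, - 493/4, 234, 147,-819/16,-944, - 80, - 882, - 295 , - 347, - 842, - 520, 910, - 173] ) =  [  -  997, - 944, - 917.15, - 882 , - 842, - 779,-520, - 347,-295 ,-173, - 493/4, - 80,-819/16 , 147,  234 , 910 ]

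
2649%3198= 2649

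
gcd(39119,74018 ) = 1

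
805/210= 3+5/6 = 3.83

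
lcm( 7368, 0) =0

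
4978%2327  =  324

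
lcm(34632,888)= 34632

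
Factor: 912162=2^1 * 3^1*152027^1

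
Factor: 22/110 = 1/5 =5^( - 1) 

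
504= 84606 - 84102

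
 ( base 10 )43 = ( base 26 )1h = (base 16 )2B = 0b101011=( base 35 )18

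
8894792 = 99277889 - 90383097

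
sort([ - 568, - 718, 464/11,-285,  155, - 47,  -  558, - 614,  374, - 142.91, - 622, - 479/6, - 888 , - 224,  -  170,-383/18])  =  [  -  888, - 718, - 622,  -  614,-568,-558,  -  285, - 224, - 170,-142.91, -479/6, - 47, - 383/18, 464/11,  155, 374] 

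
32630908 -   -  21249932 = 53880840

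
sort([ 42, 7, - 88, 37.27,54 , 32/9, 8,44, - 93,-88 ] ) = [-93, - 88, - 88,32/9,7, 8,37.27,42, 44,54 ] 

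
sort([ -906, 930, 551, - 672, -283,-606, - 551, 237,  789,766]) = [-906, - 672,-606,- 551,-283, 237,551 , 766,789,930]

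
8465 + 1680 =10145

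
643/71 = 9 + 4/71 = 9.06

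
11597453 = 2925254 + 8672199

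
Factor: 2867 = 47^1 *61^1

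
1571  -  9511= - 7940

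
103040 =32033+71007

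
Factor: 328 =2^3  *  41^1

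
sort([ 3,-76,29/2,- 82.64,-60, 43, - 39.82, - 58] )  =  [  -  82.64,-76,  -  60, - 58,- 39.82,3,29/2 , 43]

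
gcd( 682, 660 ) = 22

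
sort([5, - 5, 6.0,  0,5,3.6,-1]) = [ - 5, - 1,  0,3.6, 5, 5, 6.0] 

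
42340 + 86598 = 128938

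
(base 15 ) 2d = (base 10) 43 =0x2b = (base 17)29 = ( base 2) 101011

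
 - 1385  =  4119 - 5504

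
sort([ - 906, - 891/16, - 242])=[ - 906,-242,-891/16] 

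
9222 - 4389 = 4833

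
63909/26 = 2458 +1/26 =2458.04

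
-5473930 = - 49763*110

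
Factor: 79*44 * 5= 17380 =2^2 * 5^1*11^1*79^1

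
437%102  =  29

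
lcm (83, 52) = 4316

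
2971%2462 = 509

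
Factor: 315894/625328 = 489/968 =2^( - 3 ) * 3^1*11^( - 2) * 163^1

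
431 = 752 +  - 321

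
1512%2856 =1512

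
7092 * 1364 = 9673488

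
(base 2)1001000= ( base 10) 72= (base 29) 2E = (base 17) 44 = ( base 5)242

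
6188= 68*91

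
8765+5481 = 14246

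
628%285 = 58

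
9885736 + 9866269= 19752005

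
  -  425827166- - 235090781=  - 190736385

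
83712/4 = 20928 = 20928.00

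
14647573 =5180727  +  9466846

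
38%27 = 11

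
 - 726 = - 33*22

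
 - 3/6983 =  - 1 + 6980/6983 = -0.00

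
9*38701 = 348309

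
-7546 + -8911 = -16457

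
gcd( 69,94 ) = 1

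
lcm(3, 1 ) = 3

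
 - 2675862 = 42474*(-63)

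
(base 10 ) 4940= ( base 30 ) 5ek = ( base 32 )4QC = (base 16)134C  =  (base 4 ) 1031030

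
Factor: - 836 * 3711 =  - 3102396 = -2^2*3^1*11^1*19^1*1237^1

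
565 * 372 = 210180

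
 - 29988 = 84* (  -  357)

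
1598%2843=1598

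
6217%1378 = 705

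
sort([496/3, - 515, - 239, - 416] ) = [-515,-416, - 239, 496/3 ]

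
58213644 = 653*89148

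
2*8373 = 16746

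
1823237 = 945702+877535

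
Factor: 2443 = 7^1 * 349^1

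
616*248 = 152768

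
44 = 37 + 7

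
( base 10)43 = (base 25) 1I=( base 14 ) 31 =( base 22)1l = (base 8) 53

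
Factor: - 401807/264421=-7^1*61^1* 281^( - 1 ) = - 427/281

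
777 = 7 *111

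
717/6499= 717/6499 = 0.11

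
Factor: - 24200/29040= -2^( - 1 )*3^ (  -  1 )* 5^1 =- 5/6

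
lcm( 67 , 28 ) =1876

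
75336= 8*9417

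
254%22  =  12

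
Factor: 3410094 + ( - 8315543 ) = -4905449 = - 139^1* 35291^1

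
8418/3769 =8418/3769  =  2.23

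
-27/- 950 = 27/950  =  0.03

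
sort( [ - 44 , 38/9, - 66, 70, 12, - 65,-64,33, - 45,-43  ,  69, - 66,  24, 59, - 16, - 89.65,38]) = [-89.65 , - 66, - 66 ,-65,  -  64 ,  -  45, -44,-43 ,-16,38/9, 12,24, 33,  38,59,69,70]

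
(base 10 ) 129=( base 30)49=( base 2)10000001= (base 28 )4h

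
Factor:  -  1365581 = -7^2*29^1*31^2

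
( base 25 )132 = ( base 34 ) km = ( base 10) 702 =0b1010111110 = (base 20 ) 1f2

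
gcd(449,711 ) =1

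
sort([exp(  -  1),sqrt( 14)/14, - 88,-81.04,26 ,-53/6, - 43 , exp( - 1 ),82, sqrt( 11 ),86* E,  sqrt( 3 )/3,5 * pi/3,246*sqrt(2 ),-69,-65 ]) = [ - 88, - 81.04, - 69, - 65, - 43, - 53/6, sqrt (14)/14,exp( - 1),exp( - 1),sqrt( 3)/3, sqrt ( 11), 5*pi/3,26, 82,86*E,246*sqrt( 2) ] 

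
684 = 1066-382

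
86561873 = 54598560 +31963313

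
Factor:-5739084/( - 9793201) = 2^2*3^2*11^( - 1 )*13^1*12263^1*890291^( - 1)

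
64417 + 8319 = 72736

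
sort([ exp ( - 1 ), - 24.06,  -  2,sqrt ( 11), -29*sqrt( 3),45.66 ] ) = [ -29 *sqrt( 3), - 24.06 , - 2,exp(- 1),sqrt (11 ),  45.66 ]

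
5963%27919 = 5963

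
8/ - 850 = -4/425 = -0.01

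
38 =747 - 709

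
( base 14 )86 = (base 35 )3d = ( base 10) 118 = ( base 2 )1110110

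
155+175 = 330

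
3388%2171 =1217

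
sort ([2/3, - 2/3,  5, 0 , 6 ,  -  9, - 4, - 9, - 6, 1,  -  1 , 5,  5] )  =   [-9, - 9, - 6, - 4, - 1, - 2/3, 0, 2/3,1, 5, 5, 5, 6] 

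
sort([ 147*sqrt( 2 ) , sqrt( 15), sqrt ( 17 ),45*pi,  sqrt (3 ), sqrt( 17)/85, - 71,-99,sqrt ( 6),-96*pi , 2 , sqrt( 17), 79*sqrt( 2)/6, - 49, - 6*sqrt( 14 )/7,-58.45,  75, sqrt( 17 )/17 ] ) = [ - 96* pi , - 99, - 71, - 58.45, - 49,-6*sqrt( 14)/7,sqrt(17 )/85,sqrt( 17 )/17, sqrt( 3), 2, sqrt(6),sqrt (15 ),sqrt( 17), sqrt (17),79 * sqrt( 2)/6,75,45*pi,147*sqrt( 2)] 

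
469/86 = 469/86 = 5.45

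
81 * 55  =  4455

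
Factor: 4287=3^1*1429^1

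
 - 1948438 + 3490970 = 1542532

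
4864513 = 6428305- 1563792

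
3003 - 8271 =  - 5268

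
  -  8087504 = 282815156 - 290902660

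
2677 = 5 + 2672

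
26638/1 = 26638 = 26638.00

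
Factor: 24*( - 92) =-2^5*3^1*23^1 = -2208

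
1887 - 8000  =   - 6113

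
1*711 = 711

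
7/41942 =7/41942  =  0.00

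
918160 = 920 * 998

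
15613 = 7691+7922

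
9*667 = 6003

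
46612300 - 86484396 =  - 39872096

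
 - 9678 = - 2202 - 7476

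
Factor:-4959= - 3^2 *19^1*29^1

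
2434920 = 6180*394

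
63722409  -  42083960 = 21638449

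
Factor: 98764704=2^5*3^3*114311^1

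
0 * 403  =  0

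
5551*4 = 22204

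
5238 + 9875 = 15113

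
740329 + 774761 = 1515090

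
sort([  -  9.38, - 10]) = [ - 10 , -9.38] 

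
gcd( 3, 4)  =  1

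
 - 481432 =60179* ( - 8)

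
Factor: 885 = 3^1*5^1*59^1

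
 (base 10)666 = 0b1010011010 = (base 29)MS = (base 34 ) JK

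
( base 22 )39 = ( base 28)2J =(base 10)75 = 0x4b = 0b1001011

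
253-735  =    -  482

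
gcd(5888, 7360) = 1472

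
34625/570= 6925/114 = 60.75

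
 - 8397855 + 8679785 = 281930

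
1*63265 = 63265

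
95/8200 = 19/1640=0.01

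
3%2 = 1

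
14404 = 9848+4556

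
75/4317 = 25/1439 = 0.02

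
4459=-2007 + 6466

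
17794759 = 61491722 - 43696963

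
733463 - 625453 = 108010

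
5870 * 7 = 41090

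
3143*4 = 12572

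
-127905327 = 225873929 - 353779256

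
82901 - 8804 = 74097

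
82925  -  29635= 53290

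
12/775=12/775 =0.02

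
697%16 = 9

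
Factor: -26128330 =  - 2^1* 5^1*107^1*24419^1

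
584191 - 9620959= - 9036768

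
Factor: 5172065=5^1*67^1*15439^1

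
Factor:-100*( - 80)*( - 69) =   -  2^6*3^1*5^3*23^1 =- 552000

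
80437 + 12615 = 93052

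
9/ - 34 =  - 1+ 25/34 = -  0.26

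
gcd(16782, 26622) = 6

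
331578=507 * 654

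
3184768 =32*99524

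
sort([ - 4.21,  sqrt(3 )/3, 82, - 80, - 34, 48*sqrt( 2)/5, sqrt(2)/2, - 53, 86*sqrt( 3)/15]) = [ - 80, - 53, - 34,  -  4.21, sqrt(3)/3, sqrt(2 )/2, 86*sqrt(3)/15, 48*sqrt( 2)/5, 82 ] 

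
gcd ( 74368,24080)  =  112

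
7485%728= 205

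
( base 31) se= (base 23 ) 1F8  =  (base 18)2d0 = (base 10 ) 882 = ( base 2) 1101110010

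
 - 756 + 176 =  - 580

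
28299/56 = 505 + 19/56 = 505.34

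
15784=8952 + 6832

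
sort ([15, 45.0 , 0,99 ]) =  [ 0, 15,45.0 , 99]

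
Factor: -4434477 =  - 3^1*29^1*50971^1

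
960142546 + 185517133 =1145659679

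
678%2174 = 678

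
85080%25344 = 9048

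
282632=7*40376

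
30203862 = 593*50934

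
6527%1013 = 449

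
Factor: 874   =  2^1*19^1*23^1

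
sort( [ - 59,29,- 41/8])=[ - 59, - 41/8,29]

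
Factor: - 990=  - 2^1  *3^2 * 5^1*11^1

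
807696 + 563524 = 1371220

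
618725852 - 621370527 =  - 2644675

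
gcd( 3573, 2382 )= 1191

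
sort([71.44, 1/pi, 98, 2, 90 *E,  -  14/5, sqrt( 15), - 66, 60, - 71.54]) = [ - 71.54, - 66,  -  14/5, 1/pi, 2,sqrt( 15 ), 60, 71.44, 98, 90*E] 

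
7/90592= 7/90592= 0.00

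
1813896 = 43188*42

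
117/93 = 1 + 8/31=1.26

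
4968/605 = 8  +  128/605 =8.21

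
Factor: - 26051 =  - 109^1*239^1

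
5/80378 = 5/80378= 0.00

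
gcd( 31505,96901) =1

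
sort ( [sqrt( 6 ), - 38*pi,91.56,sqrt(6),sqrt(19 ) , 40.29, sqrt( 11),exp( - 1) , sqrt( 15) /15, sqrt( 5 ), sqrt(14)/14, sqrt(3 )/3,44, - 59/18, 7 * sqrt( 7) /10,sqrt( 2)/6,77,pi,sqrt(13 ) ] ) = [ - 38*pi , - 59/18,sqrt(2 ) /6, sqrt(15) /15,sqrt(14) /14,exp( - 1),  sqrt(3) /3,7*sqrt(7)/10,sqrt(5), sqrt (6), sqrt( 6 ),pi,sqrt( 11),sqrt( 13),sqrt(19 ),40.29, 44,77,91.56 ] 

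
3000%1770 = 1230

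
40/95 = 8/19 = 0.42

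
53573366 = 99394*539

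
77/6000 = 77/6000 = 0.01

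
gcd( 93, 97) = 1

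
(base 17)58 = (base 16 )5d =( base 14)69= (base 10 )93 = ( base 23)41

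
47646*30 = 1429380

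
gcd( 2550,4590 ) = 510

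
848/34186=424/17093=0.02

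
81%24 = 9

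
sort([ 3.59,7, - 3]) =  [ - 3,3.59 , 7 ]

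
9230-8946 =284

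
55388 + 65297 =120685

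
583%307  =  276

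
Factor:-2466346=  - 2^1*37^1*33329^1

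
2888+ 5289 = 8177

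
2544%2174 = 370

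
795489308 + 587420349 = 1382909657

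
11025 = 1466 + 9559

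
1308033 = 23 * 56871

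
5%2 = 1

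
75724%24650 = 1774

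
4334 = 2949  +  1385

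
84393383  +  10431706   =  94825089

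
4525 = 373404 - 368879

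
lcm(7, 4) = 28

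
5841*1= 5841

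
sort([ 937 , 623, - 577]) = [ - 577, 623, 937 ]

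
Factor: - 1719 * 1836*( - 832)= 2625861888 = 2^8 *3^5 * 13^1 *17^1 * 191^1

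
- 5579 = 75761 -81340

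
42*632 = 26544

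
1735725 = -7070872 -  - 8806597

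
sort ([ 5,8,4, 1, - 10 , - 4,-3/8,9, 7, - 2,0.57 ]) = [ - 10,  -  4  , - 2, - 3/8,  0.57,1 , 4, 5,7,8, 9 ]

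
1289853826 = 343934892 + 945918934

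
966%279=129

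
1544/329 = 1544/329 = 4.69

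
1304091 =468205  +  835886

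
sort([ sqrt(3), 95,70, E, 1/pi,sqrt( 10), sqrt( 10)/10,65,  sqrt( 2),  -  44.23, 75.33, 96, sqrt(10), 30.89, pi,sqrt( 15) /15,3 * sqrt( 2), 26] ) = [ -44.23,sqrt( 15)/15, sqrt( 10 ) /10, 1/pi, sqrt( 2 ), sqrt( 3 ) , E , pi,sqrt( 10), sqrt( 10),3*sqrt(2),26, 30.89, 65, 70, 75.33, 95, 96]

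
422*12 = 5064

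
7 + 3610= 3617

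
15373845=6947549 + 8426296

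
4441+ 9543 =13984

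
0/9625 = 0 = 0.00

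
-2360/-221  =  10 + 150/221 = 10.68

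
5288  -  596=4692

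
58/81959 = 58/81959 = 0.00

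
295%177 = 118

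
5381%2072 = 1237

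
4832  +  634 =5466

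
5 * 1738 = 8690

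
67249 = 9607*7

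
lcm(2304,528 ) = 25344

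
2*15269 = 30538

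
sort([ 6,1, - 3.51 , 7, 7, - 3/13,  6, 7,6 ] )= [ - 3.51, - 3/13 , 1, 6,6 , 6, 7 , 7,7]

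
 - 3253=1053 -4306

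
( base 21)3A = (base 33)27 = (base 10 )73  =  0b1001001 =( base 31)2b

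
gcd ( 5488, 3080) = 56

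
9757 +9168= 18925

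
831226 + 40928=872154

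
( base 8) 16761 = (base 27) ADO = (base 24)d79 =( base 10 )7665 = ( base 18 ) 15bf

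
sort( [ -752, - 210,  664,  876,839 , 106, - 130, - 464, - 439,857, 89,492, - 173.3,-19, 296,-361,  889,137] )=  [ - 752 , - 464, - 439, - 361, - 210,- 173.3, - 130, -19,  89, 106,137, 296, 492, 664, 839 , 857 , 876,889]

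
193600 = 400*484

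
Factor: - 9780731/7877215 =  - 5^( - 1)*1575443^(-1)*9780731^1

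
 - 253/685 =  - 1 + 432/685=- 0.37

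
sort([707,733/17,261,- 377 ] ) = [-377,733/17,  261 , 707 ] 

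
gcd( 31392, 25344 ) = 288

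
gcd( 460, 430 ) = 10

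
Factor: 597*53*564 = 2^2*3^2*47^1 * 53^1 * 199^1 = 17845524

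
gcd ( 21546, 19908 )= 126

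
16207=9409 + 6798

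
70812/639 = 7868/71 = 110.82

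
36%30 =6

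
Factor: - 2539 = - 2539^1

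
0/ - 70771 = 0/1 =- 0.00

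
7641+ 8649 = 16290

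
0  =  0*3151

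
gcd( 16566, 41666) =502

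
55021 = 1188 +53833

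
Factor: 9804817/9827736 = 228019/228552 = 2^(-3 )*3^(  -  1)*11^1*19^1*89^ ( - 1)*107^ ( - 1)*1091^1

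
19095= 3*6365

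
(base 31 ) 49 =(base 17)7e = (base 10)133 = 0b10000101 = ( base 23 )5i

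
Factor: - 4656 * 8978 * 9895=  - 413626515360 = -2^5*3^1*5^1*67^2 * 97^1*1979^1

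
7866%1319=1271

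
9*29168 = 262512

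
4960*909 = 4508640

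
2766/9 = 922/3 = 307.33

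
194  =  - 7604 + 7798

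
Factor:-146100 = -2^2*3^1*5^2*487^1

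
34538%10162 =4052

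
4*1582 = 6328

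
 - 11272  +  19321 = 8049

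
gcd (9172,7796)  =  4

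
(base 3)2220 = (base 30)2i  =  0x4E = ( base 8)116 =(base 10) 78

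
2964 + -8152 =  - 5188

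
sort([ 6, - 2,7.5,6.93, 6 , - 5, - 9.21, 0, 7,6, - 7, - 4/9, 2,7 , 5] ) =[-9.21, - 7, - 5, - 2,-4/9 , 0, 2 , 5,  6,6,6, 6.93,7,7, 7.5]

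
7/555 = 7/555 = 0.01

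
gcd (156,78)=78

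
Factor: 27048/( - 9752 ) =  -147/53 = -  3^1*7^2 *53^ ( - 1)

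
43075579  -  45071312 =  - 1995733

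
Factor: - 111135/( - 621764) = 2^( - 2 )  *  3^1 * 5^1*11^( - 1) * 13^( -1 ) *31^1 * 239^1 * 1087^(- 1)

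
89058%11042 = 722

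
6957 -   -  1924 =8881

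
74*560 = 41440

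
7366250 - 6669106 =697144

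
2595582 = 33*78654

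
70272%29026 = 12220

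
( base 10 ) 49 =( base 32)1h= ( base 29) 1K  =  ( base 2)110001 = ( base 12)41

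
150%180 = 150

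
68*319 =21692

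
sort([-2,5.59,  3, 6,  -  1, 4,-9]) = [ - 9, - 2, - 1,3,  4,5.59,6]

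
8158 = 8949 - 791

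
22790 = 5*4558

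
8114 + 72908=81022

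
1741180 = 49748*35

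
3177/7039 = 3177/7039 = 0.45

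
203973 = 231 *883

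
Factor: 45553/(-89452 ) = -2^( - 2)*11^( - 1 )*19^( - 1) *107^ ( - 1)*45553^1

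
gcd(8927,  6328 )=113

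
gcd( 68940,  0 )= 68940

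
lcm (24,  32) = 96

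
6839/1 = 6839 = 6839.00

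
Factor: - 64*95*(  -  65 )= 395200 =2^6*5^2*13^1*  19^1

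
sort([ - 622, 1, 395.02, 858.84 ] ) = [ - 622, 1,395.02, 858.84]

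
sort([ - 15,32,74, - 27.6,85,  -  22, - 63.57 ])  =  [ - 63.57,  -  27.6, - 22, - 15,32, 74,85]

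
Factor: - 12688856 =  - 2^3*439^1*3613^1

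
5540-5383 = 157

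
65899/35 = 1882 + 29/35 = 1882.83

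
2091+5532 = 7623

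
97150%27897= 13459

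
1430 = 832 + 598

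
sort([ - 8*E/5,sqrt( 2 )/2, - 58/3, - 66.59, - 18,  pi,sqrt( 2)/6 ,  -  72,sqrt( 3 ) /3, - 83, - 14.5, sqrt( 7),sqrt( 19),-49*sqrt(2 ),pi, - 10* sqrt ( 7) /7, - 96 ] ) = [ - 96, - 83, - 72, - 49*sqrt( 2 ), - 66.59,-58/3, - 18,  -  14.5, - 8 * E/5, - 10*sqrt( 7)/7,sqrt( 2 )/6,sqrt( 3)/3, sqrt( 2)/2,sqrt(7),  pi,pi, sqrt( 19 ) ]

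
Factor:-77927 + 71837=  - 6090=   - 2^1*3^1*5^1*7^1*29^1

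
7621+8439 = 16060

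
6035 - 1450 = 4585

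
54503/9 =6055+ 8/9 = 6055.89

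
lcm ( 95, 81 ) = 7695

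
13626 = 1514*9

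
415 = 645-230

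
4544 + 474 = 5018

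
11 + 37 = 48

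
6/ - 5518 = - 1+2756/2759= - 0.00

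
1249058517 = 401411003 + 847647514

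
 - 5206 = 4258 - 9464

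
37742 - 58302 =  -20560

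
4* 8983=35932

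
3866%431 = 418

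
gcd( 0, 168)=168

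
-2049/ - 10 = 2049/10 = 204.90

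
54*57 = 3078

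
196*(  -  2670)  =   - 523320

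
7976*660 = 5264160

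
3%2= 1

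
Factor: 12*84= 1008 = 2^4*3^2*7^1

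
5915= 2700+3215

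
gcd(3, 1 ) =1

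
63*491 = 30933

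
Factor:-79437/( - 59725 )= 3^1*5^( - 2) * 2389^( - 1 )*26479^1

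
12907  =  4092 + 8815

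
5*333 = 1665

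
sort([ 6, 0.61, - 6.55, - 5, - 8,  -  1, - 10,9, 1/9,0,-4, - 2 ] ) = [ - 10, - 8, - 6.55,-5 ,  -  4, - 2, - 1,0,1/9,0.61, 6,  9] 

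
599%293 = 13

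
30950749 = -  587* ( - 52727)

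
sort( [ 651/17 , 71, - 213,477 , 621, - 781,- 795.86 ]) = [-795.86 ,-781, - 213,651/17, 71 , 477 , 621]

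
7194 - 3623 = 3571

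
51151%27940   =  23211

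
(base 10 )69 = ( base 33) 23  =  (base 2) 1000101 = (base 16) 45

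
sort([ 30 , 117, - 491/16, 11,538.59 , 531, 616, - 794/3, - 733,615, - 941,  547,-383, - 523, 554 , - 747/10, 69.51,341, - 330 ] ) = [ - 941 , - 733, - 523  ,- 383 , - 330, - 794/3,- 747/10,-491/16,  11,30,  69.51 , 117, 341,531, 538.59, 547, 554,615,616] 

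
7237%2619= 1999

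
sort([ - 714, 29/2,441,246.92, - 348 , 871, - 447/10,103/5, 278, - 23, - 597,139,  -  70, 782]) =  [-714,-597, - 348, - 70 ,  -  447/10,  -  23,29/2, 103/5,139,246.92, 278, 441, 782,871]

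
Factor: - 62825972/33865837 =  - 2^2*11^1*23^1*62081^1*33865837^ ( - 1)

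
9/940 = 9/940 = 0.01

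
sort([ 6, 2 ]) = [ 2, 6 ] 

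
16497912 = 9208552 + 7289360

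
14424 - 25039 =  - 10615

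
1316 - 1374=  -  58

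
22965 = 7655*3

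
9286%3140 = 3006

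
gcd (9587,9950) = 1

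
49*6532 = 320068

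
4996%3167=1829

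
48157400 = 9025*5336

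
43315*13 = 563095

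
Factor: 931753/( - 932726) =-2^( - 1)*17^1*23^1 * 401^( - 1 )*1163^ ( - 1)*2383^1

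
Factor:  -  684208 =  - 2^4*7^1*41^1*149^1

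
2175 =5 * 435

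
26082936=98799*264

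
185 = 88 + 97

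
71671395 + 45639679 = 117311074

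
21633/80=21633/80 = 270.41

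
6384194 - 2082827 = 4301367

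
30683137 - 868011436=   -  837328299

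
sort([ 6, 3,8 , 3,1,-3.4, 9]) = [ - 3.4,1, 3 , 3,6,8,  9 ]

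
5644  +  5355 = 10999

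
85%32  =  21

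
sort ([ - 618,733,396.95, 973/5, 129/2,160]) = [ - 618 , 129/2,160,973/5 , 396.95, 733]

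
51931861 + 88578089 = 140509950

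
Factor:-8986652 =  - 2^2*23^2*31^1*137^1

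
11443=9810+1633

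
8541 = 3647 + 4894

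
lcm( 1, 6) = 6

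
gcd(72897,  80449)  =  1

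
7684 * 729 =5601636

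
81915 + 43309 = 125224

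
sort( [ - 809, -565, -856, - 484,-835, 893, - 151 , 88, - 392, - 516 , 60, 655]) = [ - 856, - 835,  -  809, - 565 , -516 , - 484, - 392, - 151, 60, 88, 655,  893]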